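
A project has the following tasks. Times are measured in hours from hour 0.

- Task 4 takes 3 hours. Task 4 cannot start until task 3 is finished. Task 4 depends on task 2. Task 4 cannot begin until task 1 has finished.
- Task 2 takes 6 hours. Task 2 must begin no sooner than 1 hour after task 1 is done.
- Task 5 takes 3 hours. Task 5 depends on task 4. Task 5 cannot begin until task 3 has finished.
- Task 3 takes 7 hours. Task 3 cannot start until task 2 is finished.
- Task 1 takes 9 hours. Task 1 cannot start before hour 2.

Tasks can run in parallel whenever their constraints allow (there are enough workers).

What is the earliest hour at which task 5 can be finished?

31

Task 1 cannot begin until its own release at hour 2. It runs from hour 2 to 2 + 9 = hour 11.
Task 2 waits on task 1 (finishes hour 11, plus 1-hour gap → hour 12), so it starts at hour 12 and finishes at 12 + 6 = hour 18.
Task 3 waits on task 2 (finishes hour 18), so it starts at hour 18 and finishes at 18 + 7 = hour 25.
Task 4 cannot start until task 3 (finishes hour 25); task 2 (finishes hour 18); task 1 (finishes hour 11). The controlling bound is hour 25, so task 4 finishes at 25 + 3 = hour 28.
Task 5 needs all of task 4 (finishes hour 28); task 3 (finishes hour 25). That puts its earliest start at hour 28; it finishes at 28 + 3 = hour 31.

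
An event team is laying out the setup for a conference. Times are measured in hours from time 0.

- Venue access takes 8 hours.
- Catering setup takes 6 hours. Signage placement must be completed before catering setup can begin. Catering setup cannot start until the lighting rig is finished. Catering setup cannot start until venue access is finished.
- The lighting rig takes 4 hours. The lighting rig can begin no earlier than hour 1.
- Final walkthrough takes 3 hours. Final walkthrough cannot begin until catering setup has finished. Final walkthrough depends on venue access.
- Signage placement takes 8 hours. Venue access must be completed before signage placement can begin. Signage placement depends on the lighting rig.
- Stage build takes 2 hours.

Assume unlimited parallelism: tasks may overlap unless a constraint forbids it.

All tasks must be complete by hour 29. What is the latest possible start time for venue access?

Nothing follows final walkthrough; the deadline of hour 29 is its only limit. It must start by 29 − 3 = hour 26.
Catering setup feeds into final walkthrough (must start by hour 26); so catering setup must finish by hour 26 and therefore start by hour 20.
Signage placement has to be done before catering setup (must start by hour 20). That means finishing by hour 20, i.e. starting by 20 − 8 = hour 12.
Venue access feeds signage placement (must start by hour 12); catering setup (must start by hour 20); final walkthrough (must start by hour 26). Taking the minimum, venue access must finish by hour 12 and start by 12 − 8 = hour 4.

4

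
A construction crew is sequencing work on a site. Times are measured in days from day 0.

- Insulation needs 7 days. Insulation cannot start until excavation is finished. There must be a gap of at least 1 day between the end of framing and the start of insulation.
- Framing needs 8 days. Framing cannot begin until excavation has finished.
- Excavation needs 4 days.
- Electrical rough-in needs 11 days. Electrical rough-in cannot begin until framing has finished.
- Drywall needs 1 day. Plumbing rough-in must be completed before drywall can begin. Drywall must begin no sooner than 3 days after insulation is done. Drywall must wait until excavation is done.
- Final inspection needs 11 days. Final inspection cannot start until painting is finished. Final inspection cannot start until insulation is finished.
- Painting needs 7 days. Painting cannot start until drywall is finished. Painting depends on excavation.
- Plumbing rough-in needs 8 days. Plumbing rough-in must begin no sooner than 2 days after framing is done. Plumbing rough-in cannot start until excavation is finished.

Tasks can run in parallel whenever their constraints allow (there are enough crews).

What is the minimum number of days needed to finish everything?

Nothing blocks excavation, so it runs from day 0 to day 4.
After excavation (finishes day 4), framing can start at day 4 and finishes at day 12.
Insulation needs all of excavation (finishes day 4); framing (finishes day 12, plus 1-day gap → day 13). That puts its earliest start at day 13; it finishes at 13 + 7 = day 20.
After framing (finishes day 12), electrical rough-in can start at day 12 and finishes at day 23.
Plumbing rough-in needs all of framing (finishes day 12, plus 2-day gap → day 14); excavation (finishes day 4). That puts its earliest start at day 14; it finishes at 14 + 8 = day 22.
For drywall: plumbing rough-in (finishes day 22); insulation (finishes day 20, plus 3-day gap → day 23); excavation (finishes day 4). Taking the maximum gives a start of day 23, and it finishes at 23 + 1 = day 24.
Painting cannot start until drywall (finishes day 24); excavation (finishes day 4). The controlling bound is day 24, so painting finishes at 24 + 7 = day 31.
Final inspection cannot start until painting (finishes day 31); insulation (finishes day 20). The controlling bound is day 31, so final inspection finishes at 31 + 11 = day 42.
All tasks are finished once the last one completes. Finish times: Excavation at 4, Framing at 12, Plumbing rough-in at 22, Electrical rough-in at 23, Insulation at 20, Drywall at 24, Painting at 31, Final inspection at 42. The latest is day 42.

42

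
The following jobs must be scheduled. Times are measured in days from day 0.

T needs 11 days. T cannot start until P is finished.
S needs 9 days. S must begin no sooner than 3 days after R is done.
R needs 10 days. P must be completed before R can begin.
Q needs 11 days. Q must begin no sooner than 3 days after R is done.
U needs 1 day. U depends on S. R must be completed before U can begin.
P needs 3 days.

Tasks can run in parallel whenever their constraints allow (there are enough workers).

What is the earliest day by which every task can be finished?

P can start immediately at day 0; it finishes at day 3.
T cannot begin until P (finishes day 3). It runs from day 3 to 3 + 11 = day 14.
R cannot begin until P (finishes day 3). It runs from day 3 to 3 + 10 = day 13.
S cannot begin until R (finishes day 13, plus 3-day gap → day 16). It runs from day 16 to 16 + 9 = day 25.
U has to wait for S (finishes day 25); R (finishes day 13). The latest of these is day 25, so U runs day 25 to 25 + 1 = day 26.
Q cannot begin until R (finishes day 13, plus 3-day gap → day 16). It runs from day 16 to 16 + 11 = day 27.
All tasks are finished once the last one completes. Finish times: P at 3, Q at 27, R at 13, S at 25, T at 14, U at 26. The latest is day 27.

27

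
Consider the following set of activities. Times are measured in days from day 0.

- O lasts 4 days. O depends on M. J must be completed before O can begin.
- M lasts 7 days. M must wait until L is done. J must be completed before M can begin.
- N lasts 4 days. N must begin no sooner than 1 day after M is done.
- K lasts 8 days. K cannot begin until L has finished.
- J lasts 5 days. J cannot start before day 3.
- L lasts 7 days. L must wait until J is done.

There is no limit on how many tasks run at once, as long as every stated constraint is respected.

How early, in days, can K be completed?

23

J cannot begin until its own release at day 3. It runs from day 3 to 3 + 5 = day 8.
After J (finishes day 8), L can start at day 8 and finishes at day 15.
K waits on L (finishes day 15), so it starts at day 15 and finishes at 15 + 8 = day 23.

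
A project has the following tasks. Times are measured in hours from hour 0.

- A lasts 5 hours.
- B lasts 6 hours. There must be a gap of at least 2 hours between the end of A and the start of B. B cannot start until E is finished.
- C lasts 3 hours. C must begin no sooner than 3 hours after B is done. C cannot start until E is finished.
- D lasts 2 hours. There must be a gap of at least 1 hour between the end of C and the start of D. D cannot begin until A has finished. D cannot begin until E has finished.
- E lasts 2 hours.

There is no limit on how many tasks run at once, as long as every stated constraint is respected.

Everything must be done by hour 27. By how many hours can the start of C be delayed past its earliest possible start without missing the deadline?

E has no prerequisites, so it starts at hour 0 and finishes at hour 2.
A can start immediately at hour 0; it finishes at hour 5.
B cannot start until A (finishes hour 5, plus 2-hour gap → hour 7); E (finishes hour 2). The controlling bound is hour 7, so B finishes at 7 + 6 = hour 13.
For C: B (finishes hour 13, plus 3-hour gap → hour 16); E (finishes hour 2). Taking the maximum gives a start of hour 16, and it finishes at 16 + 3 = hour 19.

Working backward from the deadline:
D has no dependents, so it just needs to finish by hour 27. Starting by 27 − 2 = hour 25 achieves that.
C must finish before D (must start by hour 25, minus 1-hour gap → hour 24). With a 3-hour duration, C must start by 24 − 3 = hour 21.
So C can start as early as hour 16 and as late as hour 21, giving 21 − 16 = 5 hours of slack.

5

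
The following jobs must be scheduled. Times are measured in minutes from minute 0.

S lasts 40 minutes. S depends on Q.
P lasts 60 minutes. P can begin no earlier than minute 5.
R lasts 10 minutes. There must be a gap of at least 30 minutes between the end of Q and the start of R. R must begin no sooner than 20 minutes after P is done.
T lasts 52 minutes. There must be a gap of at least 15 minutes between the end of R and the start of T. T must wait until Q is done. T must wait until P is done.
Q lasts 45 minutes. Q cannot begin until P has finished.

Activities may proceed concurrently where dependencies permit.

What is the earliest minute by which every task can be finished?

217

After its own release at minute 5, P can start at minute 5 and finishes at minute 65.
Q cannot begin until P (finishes minute 65). It runs from minute 65 to 65 + 45 = minute 110.
S cannot begin until Q (finishes minute 110). It runs from minute 110 to 110 + 40 = minute 150.
For R: Q (finishes minute 110, plus 30-minute gap → minute 140); P (finishes minute 65, plus 20-minute gap → minute 85). Taking the maximum gives a start of minute 140, and it finishes at 140 + 10 = minute 150.
T needs all of R (finishes minute 150, plus 15-minute gap → minute 165); Q (finishes minute 110); P (finishes minute 65). That puts its earliest start at minute 165; it finishes at 165 + 52 = minute 217.
All tasks are finished once the last one completes. Finish times: P at 65, Q at 110, R at 150, S at 150, T at 217. The latest is minute 217.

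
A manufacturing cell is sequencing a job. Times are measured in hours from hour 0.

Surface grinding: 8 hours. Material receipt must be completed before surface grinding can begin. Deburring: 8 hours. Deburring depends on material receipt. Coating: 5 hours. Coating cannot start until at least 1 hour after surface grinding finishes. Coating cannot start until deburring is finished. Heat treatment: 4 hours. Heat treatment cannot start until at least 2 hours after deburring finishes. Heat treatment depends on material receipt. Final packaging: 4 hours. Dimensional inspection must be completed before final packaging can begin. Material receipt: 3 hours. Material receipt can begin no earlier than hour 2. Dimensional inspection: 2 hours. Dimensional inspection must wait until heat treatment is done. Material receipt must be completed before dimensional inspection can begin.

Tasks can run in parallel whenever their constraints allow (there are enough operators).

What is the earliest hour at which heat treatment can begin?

After its own release at hour 2, material receipt can start at hour 2 and finishes at hour 5.
Deburring waits on material receipt (finishes hour 5), so it starts at hour 5 and finishes at 5 + 8 = hour 13.
Heat treatment waits on deburring (finishes hour 13, plus 2-hour gap → hour 15); material receipt (finishes hour 5). The latest of these is hour 15, which is the earliest heat treatment can start.

15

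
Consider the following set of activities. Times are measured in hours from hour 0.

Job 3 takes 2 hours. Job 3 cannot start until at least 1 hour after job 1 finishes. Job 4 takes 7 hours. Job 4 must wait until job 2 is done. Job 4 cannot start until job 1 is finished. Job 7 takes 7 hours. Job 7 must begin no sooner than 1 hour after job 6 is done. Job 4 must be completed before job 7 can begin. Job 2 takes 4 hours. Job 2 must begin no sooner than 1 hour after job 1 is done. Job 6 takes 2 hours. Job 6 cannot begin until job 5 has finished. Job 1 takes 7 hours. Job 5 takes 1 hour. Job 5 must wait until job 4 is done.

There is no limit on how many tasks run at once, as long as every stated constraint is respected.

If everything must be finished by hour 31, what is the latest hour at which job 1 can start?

To finish by hour 31, job 7 (duration 7) must start no later than hour 24.
Since job 7 (must start by hour 24, minus 1-hour gap → hour 23) depends on it, job 6 must finish by hour 23. Backing off its 2-hour duration gives a latest start of hour 21.
Since job 6 (must start by hour 21) depends on it, job 5 must finish by hour 21. Backing off its 1-hour duration gives a latest start of hour 20.
Job 4 has several dependents: job 5 (must start by hour 20); job 7 (must start by hour 24). The earliest of those limits is hour 20, so job 4 must start by 20 − 7 = hour 13.
Job 2 must finish before job 4 (must start by hour 13). With a 4-hour duration, job 2 must start by 13 − 4 = hour 9.
To finish by hour 31, job 3 (duration 2) must start no later than hour 29.
Job 1 must finish in time for job 2 (must start by hour 9, minus 1-hour gap → hour 8); job 3 (must start by hour 29, minus 1-hour gap → hour 28); job 4 (must start by hour 13). The tightest is hour 8, so job 1 must start by 8 − 7 = hour 1.

1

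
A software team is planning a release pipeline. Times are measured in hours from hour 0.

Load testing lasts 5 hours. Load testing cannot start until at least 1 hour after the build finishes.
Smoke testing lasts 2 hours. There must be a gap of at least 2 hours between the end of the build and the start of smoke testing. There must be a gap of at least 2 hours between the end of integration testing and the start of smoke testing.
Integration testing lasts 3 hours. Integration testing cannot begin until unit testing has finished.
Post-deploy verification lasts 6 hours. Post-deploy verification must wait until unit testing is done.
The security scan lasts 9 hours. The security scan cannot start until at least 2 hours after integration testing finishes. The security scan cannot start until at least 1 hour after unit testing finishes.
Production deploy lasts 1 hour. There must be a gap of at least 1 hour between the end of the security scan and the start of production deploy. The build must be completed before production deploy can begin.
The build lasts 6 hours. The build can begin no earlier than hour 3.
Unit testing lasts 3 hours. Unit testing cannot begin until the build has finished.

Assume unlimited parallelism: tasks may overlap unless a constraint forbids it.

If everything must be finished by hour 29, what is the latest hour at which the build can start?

4

Nothing follows production deploy; the deadline of hour 29 is its only limit. It must start by 29 − 1 = hour 28.
The security scan must finish before production deploy (must start by hour 28, minus 1-hour gap → hour 27). With a 9-hour duration, the security scan must start by 27 − 9 = hour 18.
To finish by hour 29, smoke testing (duration 2) must start no later than hour 27.
Integration testing must finish in time for the security scan (must start by hour 18, minus 2-hour gap → hour 16); smoke testing (must start by hour 27, minus 2-hour gap → hour 25). The tightest is hour 16, so integration testing must start by 16 − 3 = hour 13.
Post-deploy verification must finish by hour 29; it takes 6 hours, so it must start by 29 − 6 = hour 23.
Unit testing has several dependents: integration testing (must start by hour 13); the security scan (must start by hour 18, minus 1-hour gap → hour 17); post-deploy verification (must start by hour 23). The earliest of those limits is hour 13, so unit testing must start by 13 − 3 = hour 10.
Nothing follows load testing; the deadline of hour 29 is its only limit. It must start by 29 − 5 = hour 24.
The build has several dependents: unit testing (must start by hour 10); smoke testing (must start by hour 27, minus 2-hour gap → hour 25); load testing (must start by hour 24, minus 1-hour gap → hour 23); production deploy (must start by hour 28). The earliest of those limits is hour 10, so the build must start by 10 − 6 = hour 4.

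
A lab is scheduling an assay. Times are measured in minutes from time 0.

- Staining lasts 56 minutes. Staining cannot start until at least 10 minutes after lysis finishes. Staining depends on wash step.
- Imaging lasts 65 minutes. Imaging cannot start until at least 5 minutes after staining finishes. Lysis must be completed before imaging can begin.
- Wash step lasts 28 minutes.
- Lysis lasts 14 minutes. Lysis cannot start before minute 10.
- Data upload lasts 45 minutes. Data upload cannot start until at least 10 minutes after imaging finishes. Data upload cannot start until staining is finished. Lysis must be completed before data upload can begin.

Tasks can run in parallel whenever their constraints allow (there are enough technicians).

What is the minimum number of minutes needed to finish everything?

Nothing blocks wash step, so it runs from minute 0 to minute 28.
Lysis waits on its own release at minute 10, so it starts at minute 10 and finishes at 10 + 14 = minute 24.
Staining cannot start until lysis (finishes minute 24, plus 10-minute gap → minute 34); wash step (finishes minute 28). The controlling bound is minute 34, so staining finishes at 34 + 56 = minute 90.
Imaging has to wait for staining (finishes minute 90, plus 5-minute gap → minute 95); lysis (finishes minute 24). The latest of these is minute 95, so imaging runs minute 95 to 95 + 65 = minute 160.
Data upload has to wait for imaging (finishes minute 160, plus 10-minute gap → minute 170); staining (finishes minute 90); lysis (finishes minute 24). The latest of these is minute 170, so data upload runs minute 170 to 170 + 45 = minute 215.
All tasks are finished once the last one completes. Finish times: Lysis at 24, Wash step at 28, Staining at 90, Imaging at 160, Data upload at 215. The latest is minute 215.

215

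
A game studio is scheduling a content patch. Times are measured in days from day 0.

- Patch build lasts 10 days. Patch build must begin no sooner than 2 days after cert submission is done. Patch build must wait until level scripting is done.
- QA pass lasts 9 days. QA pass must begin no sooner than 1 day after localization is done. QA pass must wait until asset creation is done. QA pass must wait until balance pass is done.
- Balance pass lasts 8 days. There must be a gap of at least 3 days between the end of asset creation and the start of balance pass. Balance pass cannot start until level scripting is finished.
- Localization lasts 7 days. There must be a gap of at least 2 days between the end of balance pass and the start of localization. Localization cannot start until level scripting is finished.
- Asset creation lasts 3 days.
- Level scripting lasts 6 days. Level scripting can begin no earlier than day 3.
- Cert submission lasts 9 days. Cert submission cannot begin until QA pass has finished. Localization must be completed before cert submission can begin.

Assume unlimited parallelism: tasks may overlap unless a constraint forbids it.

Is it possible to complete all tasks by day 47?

No

Level scripting waits on its own release at day 3, so it starts at day 3 and finishes at 3 + 6 = day 9.
Asset creation can start immediately at day 0; it finishes at day 3.
Balance pass needs all of asset creation (finishes day 3, plus 3-day gap → day 6); level scripting (finishes day 9). That puts its earliest start at day 9; it finishes at 9 + 8 = day 17.
For localization: balance pass (finishes day 17, plus 2-day gap → day 19); level scripting (finishes day 9). Taking the maximum gives a start of day 19, and it finishes at 19 + 7 = day 26.
QA pass has to wait for localization (finishes day 26, plus 1-day gap → day 27); asset creation (finishes day 3); balance pass (finishes day 17). The latest of these is day 27, so QA pass runs day 27 to 27 + 9 = day 36.
For cert submission: QA pass (finishes day 36); localization (finishes day 26). Taking the maximum gives a start of day 36, and it finishes at 36 + 9 = day 45.
Patch build needs all of cert submission (finishes day 45, plus 2-day gap → day 47); level scripting (finishes day 9). That puts its earliest start at day 47; it finishes at 47 + 10 = day 57.
The earliest everything can be done is day 57, which is after the deadline of 47, so it is not possible.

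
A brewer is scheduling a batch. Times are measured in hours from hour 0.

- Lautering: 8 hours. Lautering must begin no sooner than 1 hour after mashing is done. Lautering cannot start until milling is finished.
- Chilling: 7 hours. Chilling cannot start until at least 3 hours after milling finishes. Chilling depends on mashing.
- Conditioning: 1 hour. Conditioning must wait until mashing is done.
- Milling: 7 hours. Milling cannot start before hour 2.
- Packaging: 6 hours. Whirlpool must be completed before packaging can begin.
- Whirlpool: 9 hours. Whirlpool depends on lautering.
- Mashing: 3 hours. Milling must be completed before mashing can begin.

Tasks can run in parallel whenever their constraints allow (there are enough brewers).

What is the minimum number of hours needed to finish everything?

Milling waits on its own release at hour 2, so it starts at hour 2 and finishes at 2 + 7 = hour 9.
Mashing waits on milling (finishes hour 9), so it starts at hour 9 and finishes at 9 + 3 = hour 12.
After mashing (finishes hour 12), conditioning can start at hour 12 and finishes at hour 13.
Chilling has to wait for milling (finishes hour 9, plus 3-hour gap → hour 12); mashing (finishes hour 12). The latest of these is hour 12, so chilling runs hour 12 to 12 + 7 = hour 19.
For lautering: mashing (finishes hour 12, plus 1-hour gap → hour 13); milling (finishes hour 9). Taking the maximum gives a start of hour 13, and it finishes at 13 + 8 = hour 21.
Whirlpool waits on lautering (finishes hour 21), so it starts at hour 21 and finishes at 21 + 9 = hour 30.
After whirlpool (finishes hour 30), packaging can start at hour 30 and finishes at hour 36.
All tasks are finished once the last one completes. Finish times: Milling at 9, Mashing at 12, Lautering at 21, Whirlpool at 30, Chilling at 19, Conditioning at 13, Packaging at 36. The latest is hour 36.

36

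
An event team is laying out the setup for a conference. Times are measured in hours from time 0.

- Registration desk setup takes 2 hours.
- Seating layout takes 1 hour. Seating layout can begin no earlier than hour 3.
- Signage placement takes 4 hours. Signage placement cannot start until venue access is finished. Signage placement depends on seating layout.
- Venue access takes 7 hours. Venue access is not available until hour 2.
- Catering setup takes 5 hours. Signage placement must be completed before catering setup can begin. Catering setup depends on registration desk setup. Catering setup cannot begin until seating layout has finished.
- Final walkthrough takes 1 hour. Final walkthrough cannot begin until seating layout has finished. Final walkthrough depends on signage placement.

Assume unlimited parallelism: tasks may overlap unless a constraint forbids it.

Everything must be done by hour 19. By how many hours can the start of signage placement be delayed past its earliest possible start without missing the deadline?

Seating layout cannot begin until its own release at hour 3. It runs from hour 3 to 3 + 1 = hour 4.
Venue access cannot begin until its own release at hour 2. It runs from hour 2 to 2 + 7 = hour 9.
Signage placement needs all of venue access (finishes hour 9); seating layout (finishes hour 4). That puts its earliest start at hour 9; it finishes at 9 + 4 = hour 13.

Working backward from the deadline:
Catering setup must finish by hour 19; it takes 5 hours, so it must start by 19 − 5 = hour 14.
Final walkthrough must finish by hour 19; it takes 1 hour, so it must start by 19 − 1 = hour 18.
Signage placement has several dependents: catering setup (must start by hour 14); final walkthrough (must start by hour 18). The earliest of those limits is hour 14, so signage placement must start by 14 − 4 = hour 10.
So signage placement can start as early as hour 9 and as late as hour 10, giving 10 − 9 = 1 hour of slack.

1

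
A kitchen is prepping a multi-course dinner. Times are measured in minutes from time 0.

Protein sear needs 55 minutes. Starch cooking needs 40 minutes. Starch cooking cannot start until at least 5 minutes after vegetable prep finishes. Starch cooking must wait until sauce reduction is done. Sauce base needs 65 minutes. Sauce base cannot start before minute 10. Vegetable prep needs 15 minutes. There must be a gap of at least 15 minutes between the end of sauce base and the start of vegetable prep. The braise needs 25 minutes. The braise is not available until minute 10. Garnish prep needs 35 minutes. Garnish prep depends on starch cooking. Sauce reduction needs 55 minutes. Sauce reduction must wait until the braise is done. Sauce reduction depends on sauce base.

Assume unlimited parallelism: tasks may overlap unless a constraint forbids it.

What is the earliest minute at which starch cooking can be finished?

The braise cannot begin until its own release at minute 10. It runs from minute 10 to 10 + 25 = minute 35.
Sauce base cannot begin until its own release at minute 10. It runs from minute 10 to 10 + 65 = minute 75.
Sauce reduction has to wait for the braise (finishes minute 35); sauce base (finishes minute 75). The latest of these is minute 75, so sauce reduction runs minute 75 to 75 + 55 = minute 130.
Vegetable prep waits on sauce base (finishes minute 75, plus 15-minute gap → minute 90), so it starts at minute 90 and finishes at 90 + 15 = minute 105.
Starch cooking has to wait for vegetable prep (finishes minute 105, plus 5-minute gap → minute 110); sauce reduction (finishes minute 130). The latest of these is minute 130, so starch cooking runs minute 130 to 130 + 40 = minute 170.

170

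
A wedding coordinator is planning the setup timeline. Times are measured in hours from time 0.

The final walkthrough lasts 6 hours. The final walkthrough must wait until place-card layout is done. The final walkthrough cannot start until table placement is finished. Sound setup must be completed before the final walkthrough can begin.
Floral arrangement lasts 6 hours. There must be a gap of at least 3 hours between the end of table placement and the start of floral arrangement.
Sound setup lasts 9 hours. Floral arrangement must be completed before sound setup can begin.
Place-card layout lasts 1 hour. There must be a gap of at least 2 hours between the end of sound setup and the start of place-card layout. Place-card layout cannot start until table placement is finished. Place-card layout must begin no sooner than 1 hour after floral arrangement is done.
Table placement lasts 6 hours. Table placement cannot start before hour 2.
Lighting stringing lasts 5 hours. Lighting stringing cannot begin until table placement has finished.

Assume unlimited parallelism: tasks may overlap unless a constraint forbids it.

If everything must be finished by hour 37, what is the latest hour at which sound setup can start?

19

To finish by hour 37, the final walkthrough (duration 6) must start no later than hour 31.
Since the final walkthrough (must start by hour 31) depends on it, place-card layout must finish by hour 31. Backing off its 1-hour duration gives a latest start of hour 30.
Sound setup must finish in time for place-card layout (must start by hour 30, minus 2-hour gap → hour 28); the final walkthrough (must start by hour 31). The tightest is hour 28, so sound setup must start by 28 − 9 = hour 19.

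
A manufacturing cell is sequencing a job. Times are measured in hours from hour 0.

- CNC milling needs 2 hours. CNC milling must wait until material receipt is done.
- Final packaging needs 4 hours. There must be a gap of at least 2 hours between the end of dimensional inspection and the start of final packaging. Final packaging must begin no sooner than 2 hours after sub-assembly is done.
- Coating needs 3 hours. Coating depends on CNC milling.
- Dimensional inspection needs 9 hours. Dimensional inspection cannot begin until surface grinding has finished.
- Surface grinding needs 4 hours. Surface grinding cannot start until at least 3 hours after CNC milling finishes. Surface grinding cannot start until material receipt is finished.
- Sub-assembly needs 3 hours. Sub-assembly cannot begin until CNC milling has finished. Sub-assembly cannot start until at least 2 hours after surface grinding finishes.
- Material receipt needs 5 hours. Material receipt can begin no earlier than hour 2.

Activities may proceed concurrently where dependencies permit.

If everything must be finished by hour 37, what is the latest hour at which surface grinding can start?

Final packaging has no dependents, so it just needs to finish by hour 37. Starting by 37 − 4 = hour 33 achieves that.
Dimensional inspection has to be done before final packaging (must start by hour 33, minus 2-hour gap → hour 31). That means finishing by hour 31, i.e. starting by 31 − 9 = hour 22.
Sub-assembly feeds into final packaging (must start by hour 33, minus 2-hour gap → hour 31); so sub-assembly must finish by hour 31 and therefore start by hour 28.
Surface grinding must finish in time for dimensional inspection (must start by hour 22); sub-assembly (must start by hour 28, minus 2-hour gap → hour 26). The tightest is hour 22, so surface grinding must start by 22 − 4 = hour 18.

18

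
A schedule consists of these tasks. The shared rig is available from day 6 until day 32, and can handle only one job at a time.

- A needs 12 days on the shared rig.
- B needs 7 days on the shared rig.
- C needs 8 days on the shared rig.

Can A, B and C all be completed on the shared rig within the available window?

No

The shared rig window is 32 − 6 = 26 days.
Running back to back, the jobs need 12 + 7 + 8 = 27 days on the shared rig.
Since 27 > 26, they cannot all fit.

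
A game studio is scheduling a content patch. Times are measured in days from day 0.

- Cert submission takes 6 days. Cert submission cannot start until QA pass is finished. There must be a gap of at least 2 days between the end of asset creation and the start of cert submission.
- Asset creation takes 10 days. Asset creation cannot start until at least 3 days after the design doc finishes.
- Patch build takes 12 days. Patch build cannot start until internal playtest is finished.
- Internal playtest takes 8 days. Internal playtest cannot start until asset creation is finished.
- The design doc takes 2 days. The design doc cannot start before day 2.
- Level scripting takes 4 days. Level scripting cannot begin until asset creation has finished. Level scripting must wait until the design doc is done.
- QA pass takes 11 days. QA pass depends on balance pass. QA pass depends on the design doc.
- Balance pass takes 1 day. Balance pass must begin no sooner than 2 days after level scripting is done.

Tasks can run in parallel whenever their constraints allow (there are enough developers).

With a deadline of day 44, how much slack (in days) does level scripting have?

3

The design doc cannot begin until its own release at day 2. It runs from day 2 to 2 + 2 = day 4.
Asset creation cannot begin until the design doc (finishes day 4, plus 3-day gap → day 7). It runs from day 7 to 7 + 10 = day 17.
For level scripting: asset creation (finishes day 17); the design doc (finishes day 4). Taking the maximum gives a start of day 17, and it finishes at 17 + 4 = day 21.

Working backward from the deadline:
To finish by day 44, cert submission (duration 6) must start no later than day 38.
QA pass must finish before cert submission (must start by day 38). With an 11-day duration, QA pass must start by 38 − 11 = day 27.
Balance pass must finish before QA pass (must start by day 27). With a 1-day duration, balance pass must start by 27 − 1 = day 26.
Level scripting has to be done before balance pass (must start by day 26, minus 2-day gap → day 24). That means finishing by day 24, i.e. starting by 24 − 4 = day 20.
So level scripting can start as early as day 17 and as late as day 20, giving 20 − 17 = 3 days of slack.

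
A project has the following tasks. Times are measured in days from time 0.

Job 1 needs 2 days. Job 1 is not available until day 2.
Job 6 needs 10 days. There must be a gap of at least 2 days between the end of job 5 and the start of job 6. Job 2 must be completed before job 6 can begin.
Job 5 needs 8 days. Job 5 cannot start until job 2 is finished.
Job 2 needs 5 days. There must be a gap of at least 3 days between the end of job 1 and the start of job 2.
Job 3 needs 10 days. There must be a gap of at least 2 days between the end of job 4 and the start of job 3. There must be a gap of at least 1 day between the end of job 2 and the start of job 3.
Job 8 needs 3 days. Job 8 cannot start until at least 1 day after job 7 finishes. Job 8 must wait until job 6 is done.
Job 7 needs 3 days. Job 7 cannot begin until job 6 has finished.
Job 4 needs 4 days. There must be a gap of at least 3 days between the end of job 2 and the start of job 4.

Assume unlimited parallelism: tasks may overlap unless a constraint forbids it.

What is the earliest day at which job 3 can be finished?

After its own release at day 2, job 1 can start at day 2 and finishes at day 4.
After job 1 (finishes day 4, plus 3-day gap → day 7), job 2 can start at day 7 and finishes at day 12.
Job 4 cannot begin until job 2 (finishes day 12, plus 3-day gap → day 15). It runs from day 15 to 15 + 4 = day 19.
Job 3 has to wait for job 4 (finishes day 19, plus 2-day gap → day 21); job 2 (finishes day 12, plus 1-day gap → day 13). The latest of these is day 21, so job 3 runs day 21 to 21 + 10 = day 31.

31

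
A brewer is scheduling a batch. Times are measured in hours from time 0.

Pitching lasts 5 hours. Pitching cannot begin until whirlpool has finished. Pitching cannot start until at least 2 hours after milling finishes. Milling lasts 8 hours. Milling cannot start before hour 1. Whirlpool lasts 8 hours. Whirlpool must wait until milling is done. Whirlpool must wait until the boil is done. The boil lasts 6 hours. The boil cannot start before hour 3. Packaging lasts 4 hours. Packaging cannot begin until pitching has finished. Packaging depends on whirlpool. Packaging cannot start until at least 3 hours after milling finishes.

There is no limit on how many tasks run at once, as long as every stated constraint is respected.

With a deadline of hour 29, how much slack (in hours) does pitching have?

The boil waits on its own release at hour 3, so it starts at hour 3 and finishes at 3 + 6 = hour 9.
Milling waits on its own release at hour 1, so it starts at hour 1 and finishes at 1 + 8 = hour 9.
Whirlpool cannot start until milling (finishes hour 9); the boil (finishes hour 9). The controlling bound is hour 9, so whirlpool finishes at 9 + 8 = hour 17.
Pitching has to wait for whirlpool (finishes hour 17); milling (finishes hour 9, plus 2-hour gap → hour 11). The latest of these is hour 17, so pitching runs hour 17 to 17 + 5 = hour 22.

Working backward from the deadline:
To finish by hour 29, packaging (duration 4) must start no later than hour 25.
Pitching must finish before packaging (must start by hour 25). With a 5-hour duration, pitching must start by 25 − 5 = hour 20.
So pitching can start as early as hour 17 and as late as hour 20, giving 20 − 17 = 3 hours of slack.

3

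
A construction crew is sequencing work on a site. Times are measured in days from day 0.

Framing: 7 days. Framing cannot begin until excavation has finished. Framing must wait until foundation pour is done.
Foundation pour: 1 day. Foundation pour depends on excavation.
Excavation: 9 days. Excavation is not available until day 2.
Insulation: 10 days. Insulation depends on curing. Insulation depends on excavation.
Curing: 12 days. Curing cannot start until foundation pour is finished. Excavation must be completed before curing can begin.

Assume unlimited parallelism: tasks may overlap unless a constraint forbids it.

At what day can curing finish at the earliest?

Excavation cannot begin until its own release at day 2. It runs from day 2 to 2 + 9 = day 11.
After excavation (finishes day 11), foundation pour can start at day 11 and finishes at day 12.
For curing: foundation pour (finishes day 12); excavation (finishes day 11). Taking the maximum gives a start of day 12, and it finishes at 12 + 12 = day 24.

24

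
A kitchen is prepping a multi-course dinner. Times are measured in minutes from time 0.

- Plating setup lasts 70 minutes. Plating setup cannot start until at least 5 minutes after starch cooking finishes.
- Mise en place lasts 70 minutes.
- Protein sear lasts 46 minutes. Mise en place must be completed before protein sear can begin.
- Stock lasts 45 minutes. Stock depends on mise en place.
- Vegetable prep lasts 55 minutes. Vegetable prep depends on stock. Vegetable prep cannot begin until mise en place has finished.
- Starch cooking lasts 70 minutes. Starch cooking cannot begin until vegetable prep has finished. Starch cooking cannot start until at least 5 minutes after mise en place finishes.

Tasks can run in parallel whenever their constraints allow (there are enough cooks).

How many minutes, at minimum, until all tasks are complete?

Nothing blocks mise en place, so it runs from minute 0 to minute 70.
After mise en place (finishes minute 70), protein sear can start at minute 70 and finishes at minute 116.
Stock cannot begin until mise en place (finishes minute 70). It runs from minute 70 to 70 + 45 = minute 115.
For vegetable prep: stock (finishes minute 115); mise en place (finishes minute 70). Taking the maximum gives a start of minute 115, and it finishes at 115 + 55 = minute 170.
Starch cooking has to wait for vegetable prep (finishes minute 170); mise en place (finishes minute 70, plus 5-minute gap → minute 75). The latest of these is minute 170, so starch cooking runs minute 170 to 170 + 70 = minute 240.
Plating setup cannot begin until starch cooking (finishes minute 240, plus 5-minute gap → minute 245). It runs from minute 245 to 245 + 70 = minute 315.
All tasks are finished once the last one completes. Finish times: Mise en place at 70, Stock at 115, Protein sear at 116, Vegetable prep at 170, Starch cooking at 240, Plating setup at 315. The latest is minute 315.

315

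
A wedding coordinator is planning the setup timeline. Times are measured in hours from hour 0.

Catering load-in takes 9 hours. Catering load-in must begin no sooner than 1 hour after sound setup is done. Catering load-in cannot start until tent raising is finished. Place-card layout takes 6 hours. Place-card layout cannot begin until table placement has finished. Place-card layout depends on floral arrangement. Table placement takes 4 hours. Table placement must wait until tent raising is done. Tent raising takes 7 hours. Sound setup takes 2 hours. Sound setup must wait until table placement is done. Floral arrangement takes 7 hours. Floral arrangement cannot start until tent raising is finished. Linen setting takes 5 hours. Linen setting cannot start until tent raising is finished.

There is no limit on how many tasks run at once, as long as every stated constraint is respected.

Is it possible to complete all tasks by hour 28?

Yes

Tent raising can start immediately at hour 0; it finishes at hour 7.
After tent raising (finishes hour 7), floral arrangement can start at hour 7 and finishes at hour 14.
Linen setting cannot begin until tent raising (finishes hour 7). It runs from hour 7 to 7 + 5 = hour 12.
Table placement cannot begin until tent raising (finishes hour 7). It runs from hour 7 to 7 + 4 = hour 11.
For place-card layout: table placement (finishes hour 11); floral arrangement (finishes hour 14). Taking the maximum gives a start of hour 14, and it finishes at 14 + 6 = hour 20.
Sound setup cannot begin until table placement (finishes hour 11). It runs from hour 11 to 11 + 2 = hour 13.
Catering load-in has to wait for sound setup (finishes hour 13, plus 1-hour gap → hour 14); tent raising (finishes hour 7). The latest of these is hour 14, so catering load-in runs hour 14 to 14 + 9 = hour 23.
Every task is finished by hour 23, which is no later than the deadline of 28, so the schedule is feasible.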